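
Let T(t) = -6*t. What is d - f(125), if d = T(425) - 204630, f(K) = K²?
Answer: -222805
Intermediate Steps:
d = -207180 (d = -6*425 - 204630 = -2550 - 204630 = -207180)
d - f(125) = -207180 - 1*125² = -207180 - 1*15625 = -207180 - 15625 = -222805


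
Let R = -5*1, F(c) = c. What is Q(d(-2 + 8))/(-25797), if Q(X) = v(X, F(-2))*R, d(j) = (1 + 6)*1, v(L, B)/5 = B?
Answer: -50/25797 ≈ -0.0019382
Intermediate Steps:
v(L, B) = 5*B
R = -5
d(j) = 7 (d(j) = 7*1 = 7)
Q(X) = 50 (Q(X) = (5*(-2))*(-5) = -10*(-5) = 50)
Q(d(-2 + 8))/(-25797) = 50/(-25797) = 50*(-1/25797) = -50/25797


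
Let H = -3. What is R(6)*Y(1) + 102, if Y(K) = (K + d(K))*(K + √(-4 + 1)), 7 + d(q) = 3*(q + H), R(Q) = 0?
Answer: 102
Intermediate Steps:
d(q) = -16 + 3*q (d(q) = -7 + 3*(q - 3) = -7 + 3*(-3 + q) = -7 + (-9 + 3*q) = -16 + 3*q)
Y(K) = (-16 + 4*K)*(K + I*√3) (Y(K) = (K + (-16 + 3*K))*(K + √(-4 + 1)) = (-16 + 4*K)*(K + √(-3)) = (-16 + 4*K)*(K + I*√3))
R(6)*Y(1) + 102 = 0*(-16*1 + 4*1² - 16*I*√3 + 4*I*1*√3) + 102 = 0*(-16 + 4*1 - 16*I*√3 + 4*I*√3) + 102 = 0*(-16 + 4 - 16*I*√3 + 4*I*√3) + 102 = 0*(-12 - 12*I*√3) + 102 = 0 + 102 = 102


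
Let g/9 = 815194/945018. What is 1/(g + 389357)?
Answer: 52501/20442039454 ≈ 2.5683e-6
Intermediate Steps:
g = 407597/52501 (g = 9*(815194/945018) = 9*(815194*(1/945018)) = 9*(407597/472509) = 407597/52501 ≈ 7.7636)
1/(g + 389357) = 1/(407597/52501 + 389357) = 1/(20442039454/52501) = 52501/20442039454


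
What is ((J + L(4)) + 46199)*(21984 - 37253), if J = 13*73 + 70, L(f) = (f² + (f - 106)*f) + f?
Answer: -715047270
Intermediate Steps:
L(f) = f + f² + f*(-106 + f) (L(f) = (f² + (-106 + f)*f) + f = (f² + f*(-106 + f)) + f = f + f² + f*(-106 + f))
J = 1019 (J = 949 + 70 = 1019)
((J + L(4)) + 46199)*(21984 - 37253) = ((1019 + 4*(-105 + 2*4)) + 46199)*(21984 - 37253) = ((1019 + 4*(-105 + 8)) + 46199)*(-15269) = ((1019 + 4*(-97)) + 46199)*(-15269) = ((1019 - 388) + 46199)*(-15269) = (631 + 46199)*(-15269) = 46830*(-15269) = -715047270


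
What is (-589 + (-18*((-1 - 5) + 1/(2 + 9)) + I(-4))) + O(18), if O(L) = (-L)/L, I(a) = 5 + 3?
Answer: -5232/11 ≈ -475.64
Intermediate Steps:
I(a) = 8
O(L) = -1
(-589 + (-18*((-1 - 5) + 1/(2 + 9)) + I(-4))) + O(18) = (-589 + (-18*((-1 - 5) + 1/(2 + 9)) + 8)) - 1 = (-589 + (-18*(-6 + 1/11) + 8)) - 1 = (-589 + (-18*(-65/11) + 8)) - 1 = (-589 + (1170/11 + 8)) - 1 = (-589 + 1258/11) - 1 = -5221/11 - 1 = -5232/11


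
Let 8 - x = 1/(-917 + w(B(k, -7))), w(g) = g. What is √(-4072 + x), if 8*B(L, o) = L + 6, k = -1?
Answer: 14*I*√1114355986/7331 ≈ 63.75*I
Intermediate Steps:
B(L, o) = ¾ + L/8 (B(L, o) = (L + 6)/8 = (6 + L)/8 = ¾ + L/8)
x = 58656/7331 (x = 8 - 1/(-917 + (¾ + (⅛)*(-1))) = 8 - 1/(-917 + (¾ - ⅛)) = 8 - 1/(-917 + 5/8) = 8 - 1/(-7331/8) = 8 - 1*(-8/7331) = 8 + 8/7331 = 58656/7331 ≈ 8.0011)
√(-4072 + x) = √(-4072 + 58656/7331) = √(-29793176/7331) = 14*I*√1114355986/7331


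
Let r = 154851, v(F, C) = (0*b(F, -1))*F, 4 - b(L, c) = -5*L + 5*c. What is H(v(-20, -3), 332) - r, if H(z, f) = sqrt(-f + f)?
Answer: -154851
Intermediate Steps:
b(L, c) = 4 - 5*c + 5*L (b(L, c) = 4 - (-5*L + 5*c) = 4 + (-5*c + 5*L) = 4 - 5*c + 5*L)
v(F, C) = 0 (v(F, C) = (0*(4 - 5*(-1) + 5*F))*F = (0*(4 + 5 + 5*F))*F = (0*(9 + 5*F))*F = 0*F = 0)
H(z, f) = 0 (H(z, f) = sqrt(0) = 0)
H(v(-20, -3), 332) - r = 0 - 1*154851 = 0 - 154851 = -154851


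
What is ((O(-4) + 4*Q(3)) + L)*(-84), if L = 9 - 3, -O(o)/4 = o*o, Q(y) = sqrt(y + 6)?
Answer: 3864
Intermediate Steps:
Q(y) = sqrt(6 + y)
O(o) = -4*o**2 (O(o) = -4*o*o = -4*o**2)
L = 6
((O(-4) + 4*Q(3)) + L)*(-84) = ((-4*(-4)**2 + 4*sqrt(6 + 3)) + 6)*(-84) = ((-4*16 + 4*sqrt(9)) + 6)*(-84) = ((-64 + 4*3) + 6)*(-84) = ((-64 + 12) + 6)*(-84) = (-52 + 6)*(-84) = -46*(-84) = 3864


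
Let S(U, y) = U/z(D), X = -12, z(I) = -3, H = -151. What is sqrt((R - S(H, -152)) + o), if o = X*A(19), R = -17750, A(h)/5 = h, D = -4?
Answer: I*sqrt(170463)/3 ≈ 137.62*I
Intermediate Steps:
A(h) = 5*h
S(U, y) = -U/3 (S(U, y) = U/(-3) = U*(-1/3) = -U/3)
o = -1140 (o = -60*19 = -12*95 = -1140)
sqrt((R - S(H, -152)) + o) = sqrt((-17750 - (-1)*(-151)/3) - 1140) = sqrt((-17750 - 1*151/3) - 1140) = sqrt((-17750 - 151/3) - 1140) = sqrt(-53401/3 - 1140) = sqrt(-56821/3) = I*sqrt(170463)/3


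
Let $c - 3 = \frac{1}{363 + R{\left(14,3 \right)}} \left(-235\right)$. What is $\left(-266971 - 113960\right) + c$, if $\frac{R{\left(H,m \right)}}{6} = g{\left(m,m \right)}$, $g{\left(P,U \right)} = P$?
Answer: $- \frac{145133803}{381} \approx -3.8093 \cdot 10^{5}$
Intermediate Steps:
$R{\left(H,m \right)} = 6 m$
$c = \frac{908}{381}$ ($c = 3 + \frac{1}{363 + 6 \cdot 3} \left(-235\right) = 3 + \frac{1}{363 + 18} \left(-235\right) = 3 + \frac{1}{381} \left(-235\right) = 3 - \frac{235}{381} = \frac{908}{381} \approx 2.3832$)
$\left(-266971 - 113960\right) + c = \left(-266971 - 113960\right) + \frac{908}{381} = -380931 + \frac{908}{381} = - \frac{145133803}{381}$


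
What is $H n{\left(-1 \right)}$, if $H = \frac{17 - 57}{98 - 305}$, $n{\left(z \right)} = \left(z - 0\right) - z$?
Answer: $0$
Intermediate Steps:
$n{\left(z \right)} = 0$ ($n{\left(z \right)} = \left(z + 0\right) - z = z - z = 0$)
$H = \frac{40}{207}$ ($H = - \frac{40}{-207} = \left(-40\right) \left(- \frac{1}{207}\right) = \frac{40}{207} \approx 0.19324$)
$H n{\left(-1 \right)} = \frac{40}{207} \cdot 0 = 0$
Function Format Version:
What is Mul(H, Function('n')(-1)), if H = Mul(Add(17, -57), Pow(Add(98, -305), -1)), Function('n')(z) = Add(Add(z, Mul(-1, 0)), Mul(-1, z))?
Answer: 0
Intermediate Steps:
Function('n')(z) = 0 (Function('n')(z) = Add(Add(z, 0), Mul(-1, z)) = Add(z, Mul(-1, z)) = 0)
H = Rational(40, 207) (H = Mul(-40, Pow(-207, -1)) = Mul(-40, Rational(-1, 207)) = Rational(40, 207) ≈ 0.19324)
Mul(H, Function('n')(-1)) = Mul(Rational(40, 207), 0) = 0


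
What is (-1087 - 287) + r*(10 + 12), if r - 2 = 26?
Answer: -758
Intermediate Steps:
r = 28 (r = 2 + 26 = 28)
(-1087 - 287) + r*(10 + 12) = (-1087 - 287) + 28*(10 + 12) = -1374 + 28*22 = -1374 + 616 = -758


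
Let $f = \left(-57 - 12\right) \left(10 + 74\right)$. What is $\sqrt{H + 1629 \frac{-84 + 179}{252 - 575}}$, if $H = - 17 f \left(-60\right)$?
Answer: $\frac{3 i \sqrt{189853705}}{17} \approx 2431.5 i$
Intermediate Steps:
$f = -5796$ ($f = \left(-69\right) 84 = -5796$)
$H = -5911920$ ($H = \left(-17\right) \left(-5796\right) \left(-60\right) = 98532 \left(-60\right) = -5911920$)
$\sqrt{H + 1629 \frac{-84 + 179}{252 - 575}} = \sqrt{-5911920 + 1629 \frac{-84 + 179}{252 - 575}} = \sqrt{-5911920 + 1629 \frac{95}{-323}} = \sqrt{-5911920 + 1629 \cdot 95 \left(- \frac{1}{323}\right)} = \sqrt{-5911920 + 1629 \left(- \frac{5}{17}\right)} = \sqrt{-5911920 - \frac{8145}{17}} = \sqrt{- \frac{100510785}{17}} = \frac{3 i \sqrt{189853705}}{17}$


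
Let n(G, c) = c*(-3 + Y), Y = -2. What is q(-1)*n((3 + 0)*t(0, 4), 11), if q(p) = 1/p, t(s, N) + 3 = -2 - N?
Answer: 55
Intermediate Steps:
t(s, N) = -5 - N (t(s, N) = -3 + (-2 - N) = -5 - N)
n(G, c) = -5*c (n(G, c) = c*(-3 - 2) = c*(-5) = -5*c)
q(-1)*n((3 + 0)*t(0, 4), 11) = (-5*11)/(-1) = -1*(-55) = 55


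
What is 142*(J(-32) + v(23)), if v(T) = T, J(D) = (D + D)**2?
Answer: 584898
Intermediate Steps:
J(D) = 4*D**2 (J(D) = (2*D)**2 = 4*D**2)
142*(J(-32) + v(23)) = 142*(4*(-32)**2 + 23) = 142*(4*1024 + 23) = 142*(4096 + 23) = 142*4119 = 584898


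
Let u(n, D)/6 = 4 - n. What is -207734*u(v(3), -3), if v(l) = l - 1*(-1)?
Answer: 0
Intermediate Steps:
v(l) = 1 + l (v(l) = l + 1 = 1 + l)
u(n, D) = 24 - 6*n (u(n, D) = 6*(4 - n) = 24 - 6*n)
-207734*u(v(3), -3) = -207734*(24 - 6*(1 + 3)) = -207734*(24 - 6*4) = -207734*(24 - 24) = -207734*0 = 0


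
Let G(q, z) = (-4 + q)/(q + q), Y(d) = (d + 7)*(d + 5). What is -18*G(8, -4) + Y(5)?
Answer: 231/2 ≈ 115.50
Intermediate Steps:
Y(d) = (5 + d)*(7 + d) (Y(d) = (7 + d)*(5 + d) = (5 + d)*(7 + d))
G(q, z) = (-4 + q)/(2*q) (G(q, z) = (-4 + q)/((2*q)) = (-4 + q)*(1/(2*q)) = (-4 + q)/(2*q))
-18*G(8, -4) + Y(5) = -9*(-4 + 8)/8 + (35 + 5**2 + 12*5) = -9*4/8 + (35 + 25 + 60) = -18*1/4 + 120 = -9/2 + 120 = 231/2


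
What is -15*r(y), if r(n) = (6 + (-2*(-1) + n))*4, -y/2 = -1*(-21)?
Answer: 2040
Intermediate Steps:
y = -42 (y = -(-2)*(-21) = -2*21 = -42)
r(n) = 32 + 4*n (r(n) = (6 + (2 + n))*4 = (8 + n)*4 = 32 + 4*n)
-15*r(y) = -15*(32 + 4*(-42)) = -15*(32 - 168) = -15*(-136) = 2040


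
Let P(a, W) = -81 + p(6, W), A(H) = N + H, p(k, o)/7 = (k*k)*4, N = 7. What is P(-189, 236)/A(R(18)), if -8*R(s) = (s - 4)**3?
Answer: -309/112 ≈ -2.7589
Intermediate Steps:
R(s) = -(-4 + s)**3/8 (R(s) = -(s - 4)**3/8 = -(-4 + s)**3/8)
p(k, o) = 28*k**2 (p(k, o) = 7*((k*k)*4) = 7*(k**2*4) = 7*(4*k**2) = 28*k**2)
A(H) = 7 + H
P(a, W) = 927 (P(a, W) = -81 + 28*6**2 = -81 + 28*36 = -81 + 1008 = 927)
P(-189, 236)/A(R(18)) = 927/(7 - (-4 + 18)**3/8) = 927/(7 - 1/8*14**3) = 927/(7 - 1/8*2744) = 927/(7 - 343) = 927/(-336) = 927*(-1/336) = -309/112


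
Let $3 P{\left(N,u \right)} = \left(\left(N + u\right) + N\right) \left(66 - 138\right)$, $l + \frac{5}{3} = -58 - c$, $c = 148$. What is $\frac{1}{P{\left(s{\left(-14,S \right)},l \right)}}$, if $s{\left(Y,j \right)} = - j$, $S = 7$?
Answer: $\frac{1}{5320} \approx 0.00018797$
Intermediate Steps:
$l = - \frac{623}{3}$ ($l = - \frac{5}{3} - 206 = - \frac{623}{3} \approx -207.67$)
$P{\left(N,u \right)} = - 48 N - 24 u$ ($P{\left(N,u \right)} = \frac{\left(\left(N + u\right) + N\right) \left(66 - 138\right)}{3} = \frac{\left(u + 2 N\right) \left(-72\right)}{3} = \frac{- 144 N - 72 u}{3} = - 48 N - 24 u$)
$\frac{1}{P{\left(s{\left(-14,S \right)},l \right)}} = \frac{1}{- 48 \left(\left(-1\right) 7\right) - -4984} = \frac{1}{\left(-48\right) \left(-7\right) + 4984} = \frac{1}{336 + 4984} = \frac{1}{5320}$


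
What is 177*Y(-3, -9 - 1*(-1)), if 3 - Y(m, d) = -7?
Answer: 1770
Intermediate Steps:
Y(m, d) = 10 (Y(m, d) = 3 - 1*(-7) = 3 + 7 = 10)
177*Y(-3, -9 - 1*(-1)) = 177*10 = 1770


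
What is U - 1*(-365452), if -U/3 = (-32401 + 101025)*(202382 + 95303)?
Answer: -61284640868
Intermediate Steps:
U = -61285006320 (U = -3*(-32401 + 101025)*(202382 + 95303) = -205872*297685 = -3*20428335440 = -61285006320)
U - 1*(-365452) = -61285006320 - 1*(-365452) = -61285006320 + 365452 = -61284640868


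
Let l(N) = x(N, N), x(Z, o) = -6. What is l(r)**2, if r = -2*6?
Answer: 36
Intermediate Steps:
r = -12
l(N) = -6
l(r)**2 = (-6)**2 = 36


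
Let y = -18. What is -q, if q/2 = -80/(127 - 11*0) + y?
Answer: 4732/127 ≈ 37.260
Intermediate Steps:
q = -4732/127 (q = 2*(-80/(127 - 11*0) - 18) = 2*(-80/(127 + 0) - 18) = 2*(-80/127 - 18) = 2*(-2366/127) = -4732/127 ≈ -37.260)
-q = -1*(-4732/127) = 4732/127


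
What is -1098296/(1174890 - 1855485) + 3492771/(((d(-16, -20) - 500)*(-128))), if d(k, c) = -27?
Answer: 144191125513/2700600960 ≈ 53.392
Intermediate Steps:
-1098296/(1174890 - 1855485) + 3492771/(((d(-16, -20) - 500)*(-128))) = -1098296/(1174890 - 1855485) + 3492771/(((-27 - 500)*(-128))) = -1098296/(-680595) + 3492771/((-527*(-128))) = -1098296*(-1/680595) + 3492771/67456 = 1098296/680595 + 3492771*(1/67456) = 1098296/680595 + 3492771/67456 = 144191125513/2700600960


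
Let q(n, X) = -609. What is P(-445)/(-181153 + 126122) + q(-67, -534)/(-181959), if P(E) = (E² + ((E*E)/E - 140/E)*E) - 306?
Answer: -23983398119/3337795243 ≈ -7.1854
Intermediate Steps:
P(E) = -306 + E² + E*(E - 140/E) (P(E) = (E² + (E²/E - 140/E)*E) - 306 = (E² + (E - 140/E)*E) - 306 = (E² + E*(E - 140/E)) - 306 = -306 + E² + E*(E - 140/E))
P(-445)/(-181153 + 126122) + q(-67, -534)/(-181959) = (-446 + 2*(-445)²)/(-181153 + 126122) - 609/(-181959) = (-446 + 2*198025)/(-55031) - 609*(-1/181959) = (-446 + 396050)*(-1/55031) + 203/60653 = 395604*(-1/55031) + 203/60653 = -395604/55031 + 203/60653 = -23983398119/3337795243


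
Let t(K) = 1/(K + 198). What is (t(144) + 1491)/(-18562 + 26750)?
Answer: 509923/2800296 ≈ 0.18210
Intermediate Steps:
t(K) = 1/(198 + K)
(t(144) + 1491)/(-18562 + 26750) = (1/(198 + 144) + 1491)/(-18562 + 26750) = (1/342 + 1491)/8188 = (1/342 + 1491)*(1/8188) = (509923/342)*(1/8188) = 509923/2800296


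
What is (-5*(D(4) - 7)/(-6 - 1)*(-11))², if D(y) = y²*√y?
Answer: 1890625/49 ≈ 38584.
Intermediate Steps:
D(y) = y^(5/2)
(-5*(D(4) - 7)/(-6 - 1)*(-11))² = (-5*(4^(5/2) - 7)/(-6 - 1)*(-11))² = (-5*(32 - 7)/(-7)*(-11))² = (-125*(-1)/7*(-11))² = (-5*(-25/7)*(-11))² = ((125/7)*(-11))² = (-1375/7)² = 1890625/49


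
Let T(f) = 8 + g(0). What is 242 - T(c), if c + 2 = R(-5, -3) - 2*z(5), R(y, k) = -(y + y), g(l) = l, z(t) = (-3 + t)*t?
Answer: 234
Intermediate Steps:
z(t) = t*(-3 + t)
R(y, k) = -2*y
c = -12 (c = -2 + (-2*(-5) - 10*(-3 + 5)) = -2 + (10 - 10*2) = -2 + (10 - 2*10) = -2 + (10 - 20) = -2 - 10 = -12)
T(f) = 8 (T(f) = 8 + 0 = 8)
242 - T(c) = 242 - 1*8 = 242 - 8 = 234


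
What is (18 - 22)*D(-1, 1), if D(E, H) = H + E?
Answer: 0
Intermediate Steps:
D(E, H) = E + H
(18 - 22)*D(-1, 1) = (18 - 22)*(-1 + 1) = -4*0 = 0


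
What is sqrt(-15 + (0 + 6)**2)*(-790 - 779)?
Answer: -1569*sqrt(21) ≈ -7190.1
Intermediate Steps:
sqrt(-15 + (0 + 6)**2)*(-790 - 779) = sqrt(-15 + 6**2)*(-1569) = sqrt(-15 + 36)*(-1569) = sqrt(21)*(-1569) = -1569*sqrt(21)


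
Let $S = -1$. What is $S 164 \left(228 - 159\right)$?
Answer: $-11316$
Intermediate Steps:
$S 164 \left(228 - 159\right) = - 164 \left(228 - 159\right) = - 164 \cdot 69 = \left(-1\right) 11316 = -11316$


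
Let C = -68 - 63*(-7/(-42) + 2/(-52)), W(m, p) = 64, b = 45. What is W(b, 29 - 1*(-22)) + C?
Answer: -157/13 ≈ -12.077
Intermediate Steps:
C = -989/13 (C = -68 - 63*(-7*(-1/42) + 2*(-1/52)) = -68 - 63*(⅙ - 1/26) = -68 - 63*5/39 = -68 - 105/13 = -989/13 ≈ -76.077)
W(b, 29 - 1*(-22)) + C = 64 - 989/13 = -157/13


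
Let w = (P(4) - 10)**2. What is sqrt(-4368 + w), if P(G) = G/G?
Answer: I*sqrt(4287) ≈ 65.475*I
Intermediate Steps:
P(G) = 1
w = 81 (w = (1 - 10)**2 = (-9)**2 = 81)
sqrt(-4368 + w) = sqrt(-4368 + 81) = sqrt(-4287) = I*sqrt(4287)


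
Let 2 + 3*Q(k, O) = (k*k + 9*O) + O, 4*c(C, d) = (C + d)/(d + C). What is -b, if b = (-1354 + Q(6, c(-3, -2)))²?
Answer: -64818601/36 ≈ -1.8005e+6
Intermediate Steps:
c(C, d) = ¼ (c(C, d) = ((C + d)/(d + C))/4 = ((C + d)/(C + d))/4 = (¼)*1 = ¼)
Q(k, O) = -⅔ + k²/3 + 10*O/3 (Q(k, O) = -⅔ + ((k*k + 9*O) + O)/3 = -⅔ + ((k² + 9*O) + O)/3 = -⅔ + (k² + 10*O)/3 = -⅔ + (k²/3 + 10*O/3) = -⅔ + k²/3 + 10*O/3)
b = 64818601/36 (b = (-1354 + (-⅔ + (⅓)*6² + (10/3)*(¼)))² = (-1354 + (-⅔ + (⅓)*36 + ⅚))² = (-1354 + (-⅔ + 12 + ⅚))² = (-1354 + 73/6)² = (-8051/6)² = 64818601/36 ≈ 1.8005e+6)
-b = -1*64818601/36 = -64818601/36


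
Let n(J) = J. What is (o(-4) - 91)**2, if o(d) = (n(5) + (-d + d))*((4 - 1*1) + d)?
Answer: 9216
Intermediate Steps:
o(d) = 15 + 5*d (o(d) = (5 + (-d + d))*((4 - 1*1) + d) = (5 + 0)*((4 - 1) + d) = 5*(3 + d) = 15 + 5*d)
(o(-4) - 91)**2 = ((15 + 5*(-4)) - 91)**2 = ((15 - 20) - 91)**2 = (-5 - 91)**2 = (-96)**2 = 9216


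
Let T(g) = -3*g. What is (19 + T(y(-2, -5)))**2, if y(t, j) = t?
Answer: 625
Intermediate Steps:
(19 + T(y(-2, -5)))**2 = (19 - 3*(-2))**2 = (19 + 6)**2 = 25**2 = 625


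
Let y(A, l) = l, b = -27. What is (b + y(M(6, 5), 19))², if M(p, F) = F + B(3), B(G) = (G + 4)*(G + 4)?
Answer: 64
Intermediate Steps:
B(G) = (4 + G)² (B(G) = (4 + G)*(4 + G) = (4 + G)²)
M(p, F) = 49 + F (M(p, F) = F + (4 + 3)² = F + 7² = F + 49 = 49 + F)
(b + y(M(6, 5), 19))² = (-27 + 19)² = (-8)² = 64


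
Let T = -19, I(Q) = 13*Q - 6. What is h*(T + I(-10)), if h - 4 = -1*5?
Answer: 155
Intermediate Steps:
I(Q) = -6 + 13*Q
h = -1 (h = 4 - 1*5 = 4 - 5 = -1)
h*(T + I(-10)) = -(-19 + (-6 + 13*(-10))) = -(-19 + (-6 - 130)) = -(-19 - 136) = -1*(-155) = 155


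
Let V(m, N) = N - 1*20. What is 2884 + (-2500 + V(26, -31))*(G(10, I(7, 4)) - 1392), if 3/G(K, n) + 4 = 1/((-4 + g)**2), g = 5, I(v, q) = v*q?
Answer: 3556427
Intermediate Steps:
I(v, q) = q*v
V(m, N) = -20 + N (V(m, N) = N - 20 = -20 + N)
G(K, n) = -1 (G(K, n) = 3/(-4 + 1/((-4 + 5)**2)) = 3/(-4 + 1/(1**2)) = 3/(-4 + 1/1) = 3/(-4 + 1) = 3/(-3) = 3*(-1/3) = -1)
2884 + (-2500 + V(26, -31))*(G(10, I(7, 4)) - 1392) = 2884 + (-2500 + (-20 - 31))*(-1 - 1392) = 2884 + (-2500 - 51)*(-1393) = 2884 - 2551*(-1393) = 2884 + 3553543 = 3556427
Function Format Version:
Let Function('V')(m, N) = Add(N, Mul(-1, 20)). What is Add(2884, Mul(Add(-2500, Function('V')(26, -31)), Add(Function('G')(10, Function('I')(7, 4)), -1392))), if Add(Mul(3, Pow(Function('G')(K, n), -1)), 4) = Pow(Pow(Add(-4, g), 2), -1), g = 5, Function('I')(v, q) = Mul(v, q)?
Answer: 3556427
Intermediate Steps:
Function('I')(v, q) = Mul(q, v)
Function('V')(m, N) = Add(-20, N) (Function('V')(m, N) = Add(N, -20) = Add(-20, N))
Function('G')(K, n) = -1 (Function('G')(K, n) = Mul(3, Pow(Add(-4, Pow(Pow(Add(-4, 5), 2), -1)), -1)) = Mul(3, Pow(Add(-4, Pow(Pow(1, 2), -1)), -1)) = Mul(3, Pow(Add(-4, Pow(1, -1)), -1)) = Mul(3, Pow(Add(-4, 1), -1)) = Mul(3, Pow(-3, -1)) = Mul(3, Rational(-1, 3)) = -1)
Add(2884, Mul(Add(-2500, Function('V')(26, -31)), Add(Function('G')(10, Function('I')(7, 4)), -1392))) = Add(2884, Mul(Add(-2500, Add(-20, -31)), Add(-1, -1392))) = Add(2884, Mul(Add(-2500, -51), -1393)) = Add(2884, Mul(-2551, -1393)) = Add(2884, 3553543) = 3556427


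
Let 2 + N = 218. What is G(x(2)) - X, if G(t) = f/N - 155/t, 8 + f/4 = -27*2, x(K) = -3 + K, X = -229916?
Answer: 6211886/27 ≈ 2.3007e+5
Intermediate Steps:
f = -248 (f = -32 + 4*(-27*2) = -32 + 4*(-54) = -32 - 216 = -248)
N = 216 (N = -2 + 218 = 216)
G(t) = -31/27 - 155/t (G(t) = -248/216 - 155/t = -248*1/216 - 155/t = -31/27 - 155/t)
G(x(2)) - X = (-31/27 - 155/(-3 + 2)) - 1*(-229916) = (-31/27 - 155/(-1)) + 229916 = (-31/27 - 155*(-1)) + 229916 = (-31/27 + 155) + 229916 = 4154/27 + 229916 = 6211886/27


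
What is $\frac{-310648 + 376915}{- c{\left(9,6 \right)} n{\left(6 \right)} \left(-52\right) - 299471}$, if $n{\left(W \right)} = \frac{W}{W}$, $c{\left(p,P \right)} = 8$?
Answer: $- \frac{22089}{99685} \approx -0.22159$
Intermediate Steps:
$n{\left(W \right)} = 1$
$\frac{-310648 + 376915}{- c{\left(9,6 \right)} n{\left(6 \right)} \left(-52\right) - 299471} = \frac{-310648 + 376915}{\left(-1\right) 8 \cdot 1 \left(-52\right) - 299471} = \frac{66267}{\left(-8\right) 1 \left(-52\right) - 299471} = \frac{66267}{\left(-8\right) \left(-52\right) - 299471} = \frac{66267}{416 - 299471} = \frac{66267}{-299055} = 66267 \left(- \frac{1}{299055}\right) = - \frac{22089}{99685}$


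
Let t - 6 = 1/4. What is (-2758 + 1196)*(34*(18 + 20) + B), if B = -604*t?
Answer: 3878446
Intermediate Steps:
t = 25/4 (t = 6 + 1/4 = 25/4 ≈ 6.2500)
B = -3775 (B = -604*25/4 = -3775)
(-2758 + 1196)*(34*(18 + 20) + B) = (-2758 + 1196)*(34*(18 + 20) - 3775) = -1562*(34*38 - 3775) = -1562*(1292 - 3775) = -1562*(-2483) = 3878446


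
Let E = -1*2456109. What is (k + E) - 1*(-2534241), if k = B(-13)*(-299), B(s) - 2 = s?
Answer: 81421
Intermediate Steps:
B(s) = 2 + s
E = -2456109
k = 3289 (k = (2 - 13)*(-299) = -11*(-299) = 3289)
(k + E) - 1*(-2534241) = (3289 - 2456109) - 1*(-2534241) = -2452820 + 2534241 = 81421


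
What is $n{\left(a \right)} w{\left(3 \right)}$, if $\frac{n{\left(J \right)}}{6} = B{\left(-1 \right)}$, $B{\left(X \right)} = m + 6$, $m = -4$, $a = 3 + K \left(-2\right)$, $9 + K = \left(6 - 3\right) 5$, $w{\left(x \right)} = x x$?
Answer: $108$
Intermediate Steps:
$w{\left(x \right)} = x^{2}$
$K = 6$ ($K = -9 + \left(6 - 3\right) 5 = -9 + 3 \cdot 5 = -9 + 15 = 6$)
$a = -9$ ($a = 3 + 6 \left(-2\right) = 3 - 12 = -9$)
$B{\left(X \right)} = 2$ ($B{\left(X \right)} = -4 + 6 = 2$)
$n{\left(J \right)} = 12$ ($n{\left(J \right)} = 6 \cdot 2 = 12$)
$n{\left(a \right)} w{\left(3 \right)} = 12 \cdot 3^{2} = 12 \cdot 9 = 108$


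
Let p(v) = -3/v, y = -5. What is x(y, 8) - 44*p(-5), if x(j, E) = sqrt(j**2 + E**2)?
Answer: -132/5 + sqrt(89) ≈ -16.966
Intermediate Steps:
x(j, E) = sqrt(E**2 + j**2)
x(y, 8) - 44*p(-5) = sqrt(8**2 + (-5)**2) - (-132)/(-5) = sqrt(64 + 25) - (-132)*(-1)/5 = sqrt(89) - 44*3/5 = sqrt(89) - 132/5 = -132/5 + sqrt(89)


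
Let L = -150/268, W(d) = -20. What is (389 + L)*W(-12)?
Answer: -520510/67 ≈ -7768.8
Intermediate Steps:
L = -75/134 (L = -150*1/268 = -75/134 ≈ -0.55970)
(389 + L)*W(-12) = (389 - 75/134)*(-20) = (52051/134)*(-20) = -520510/67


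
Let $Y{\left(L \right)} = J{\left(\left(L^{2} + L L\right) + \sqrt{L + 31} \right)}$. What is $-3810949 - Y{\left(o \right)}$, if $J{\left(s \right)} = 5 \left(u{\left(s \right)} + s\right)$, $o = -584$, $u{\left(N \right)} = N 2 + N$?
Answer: $-17453189 - 20 i \sqrt{553} \approx -1.7453 \cdot 10^{7} - 470.32 i$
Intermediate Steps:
$u{\left(N \right)} = 3 N$ ($u{\left(N \right)} = 2 N + N = 3 N$)
$J{\left(s \right)} = 20 s$ ($J{\left(s \right)} = 5 \left(3 s + s\right) = 5 \cdot 4 s = 20 s$)
$Y{\left(L \right)} = 20 \sqrt{31 + L} + 40 L^{2}$ ($Y{\left(L \right)} = 20 \left(\left(L^{2} + L L\right) + \sqrt{L + 31}\right) = 20 \left(\left(L^{2} + L^{2}\right) + \sqrt{31 + L}\right) = 20 \left(2 L^{2} + \sqrt{31 + L}\right) = 20 \left(\sqrt{31 + L} + 2 L^{2}\right) = 20 \sqrt{31 + L} + 40 L^{2}$)
$-3810949 - Y{\left(o \right)} = -3810949 - \left(20 \sqrt{31 - 584} + 40 \left(-584\right)^{2}\right) = -3810949 - \left(20 \sqrt{-553} + 40 \cdot 341056\right) = -3810949 - \left(20 i \sqrt{553} + 13642240\right) = -3810949 - \left(13642240 + 20 i \sqrt{553}\right) = -17453189 - 20 i \sqrt{553}$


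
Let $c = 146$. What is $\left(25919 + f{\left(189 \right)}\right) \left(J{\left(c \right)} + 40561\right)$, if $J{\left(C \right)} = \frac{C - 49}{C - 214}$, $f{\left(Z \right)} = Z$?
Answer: $\frac{18001798877}{17} \approx 1.0589 \cdot 10^{9}$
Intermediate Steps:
$J{\left(C \right)} = \frac{-49 + C}{-214 + C}$
$\left(25919 + f{\left(189 \right)}\right) \left(J{\left(c \right)} + 40561\right) = \left(25919 + 189\right) \left(\frac{-49 + 146}{-214 + 146} + 40561\right) = 26108 \left(\frac{1}{-68} \cdot 97 + 40561\right) = 26108 \left(\left(- \frac{1}{68}\right) 97 + 40561\right) = 26108 \left(- \frac{97}{68} + 40561\right) = 26108 \cdot \frac{2758051}{68} = \frac{18001798877}{17}$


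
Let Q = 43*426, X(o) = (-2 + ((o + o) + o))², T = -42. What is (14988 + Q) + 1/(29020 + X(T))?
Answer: 1512225625/45404 ≈ 33306.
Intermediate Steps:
X(o) = (-2 + 3*o)² (X(o) = (-2 + (2*o + o))² = (-2 + 3*o)²)
Q = 18318
(14988 + Q) + 1/(29020 + X(T)) = (14988 + 18318) + 1/(29020 + (-2 + 3*(-42))²) = 33306 + 1/(29020 + (-2 - 126)²) = 33306 + 1/(29020 + (-128)²) = 33306 + 1/(29020 + 16384) = 33306 + 1/45404 = 1512225625/45404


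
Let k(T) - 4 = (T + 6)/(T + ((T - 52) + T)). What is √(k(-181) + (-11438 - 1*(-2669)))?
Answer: 10*I*√25330/17 ≈ 93.62*I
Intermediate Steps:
k(T) = 4 + (6 + T)/(-52 + 3*T) (k(T) = 4 + (T + 6)/(T + ((T - 52) + T)) = 4 + (6 + T)/(T + ((-52 + T) + T)) = 4 + (6 + T)/(T + (-52 + 2*T)) = 4 + (6 + T)/(-52 + 3*T))
√(k(-181) + (-11438 - 1*(-2669))) = √((-202 + 13*(-181))/(-52 + 3*(-181)) + (-11438 - 1*(-2669))) = √((-202 - 2353)/(-52 - 543) + (-11438 + 2669)) = √(-2555/(-595) - 8769) = √(-1/595*(-2555) - 8769) = √(73/17 - 8769) = √(-149000/17) = 10*I*√25330/17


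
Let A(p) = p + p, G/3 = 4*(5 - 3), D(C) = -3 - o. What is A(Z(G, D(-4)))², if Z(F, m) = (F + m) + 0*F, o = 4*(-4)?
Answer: 5476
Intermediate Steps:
o = -16
D(C) = 13 (D(C) = -3 - 1*(-16) = -3 + 16 = 13)
G = 24 (G = 3*(4*(5 - 3)) = 3*(4*2) = 3*8 = 24)
Z(F, m) = F + m (Z(F, m) = (F + m) + 0 = F + m)
A(p) = 2*p
A(Z(G, D(-4)))² = (2*(24 + 13))² = (2*37)² = 74² = 5476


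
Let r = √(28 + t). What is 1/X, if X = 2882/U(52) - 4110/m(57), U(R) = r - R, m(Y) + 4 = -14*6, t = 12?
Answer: -6157228/28625213 + 1394888*√10/28625213 ≈ -0.061002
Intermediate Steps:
m(Y) = -88 (m(Y) = -4 - 14*6 = -4 - 84 = -88)
r = 2*√10 (r = √(28 + 12) = √40 = 2*√10 ≈ 6.3246)
U(R) = -R + 2*√10 (U(R) = 2*√10 - R = -R + 2*√10)
X = 2055/44 + 2882/(-52 + 2*√10) (X = 2882/(-1*52 + 2*√10) - 4110/(-88) = 2882/(-52 + 2*√10) - 4110*(-1/88) = 2882/(-52 + 2*√10) + 2055/44 = 2055/44 + 2882/(-52 + 2*√10) ≈ -16.393)
1/X = 1/(-139937/14652 - 1441*√10/666)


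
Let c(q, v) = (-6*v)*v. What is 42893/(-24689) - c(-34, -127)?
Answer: 2389210393/24689 ≈ 96772.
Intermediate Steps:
c(q, v) = -6*v**2
42893/(-24689) - c(-34, -127) = 42893/(-24689) - (-6)*(-127)**2 = 42893*(-1/24689) - (-6)*16129 = -42893/24689 - 1*(-96774) = -42893/24689 + 96774 = 2389210393/24689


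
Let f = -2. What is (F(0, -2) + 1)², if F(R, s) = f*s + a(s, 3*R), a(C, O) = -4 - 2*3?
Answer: 25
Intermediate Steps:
a(C, O) = -10 (a(C, O) = -4 - 6 = -10)
F(R, s) = -10 - 2*s (F(R, s) = -2*s - 10 = -10 - 2*s)
(F(0, -2) + 1)² = ((-10 - 2*(-2)) + 1)² = ((-10 + 4) + 1)² = (-6 + 1)² = (-5)² = 25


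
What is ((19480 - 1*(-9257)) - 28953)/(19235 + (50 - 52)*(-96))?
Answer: -216/19427 ≈ -0.011119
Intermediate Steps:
((19480 - 1*(-9257)) - 28953)/(19235 + (50 - 52)*(-96)) = ((19480 + 9257) - 28953)/(19235 - 2*(-96)) = (28737 - 28953)/(19235 + 192) = -216/19427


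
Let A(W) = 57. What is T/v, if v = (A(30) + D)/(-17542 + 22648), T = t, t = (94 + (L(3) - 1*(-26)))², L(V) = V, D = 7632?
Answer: 25749558/2563 ≈ 10047.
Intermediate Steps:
t = 15129 (t = (94 + (3 - 1*(-26)))² = (94 + (3 + 26))² = (94 + 29)² = 123² = 15129)
T = 15129
v = 2563/1702 (v = (57 + 7632)/(-17542 + 22648) = 7689/5106 = 7689*(1/5106) = 2563/1702 ≈ 1.5059)
T/v = 15129/(2563/1702) = 15129*(1702/2563) = 25749558/2563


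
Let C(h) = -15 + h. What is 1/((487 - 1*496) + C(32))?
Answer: ⅛ ≈ 0.12500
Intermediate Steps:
1/((487 - 1*496) + C(32)) = 1/((487 - 1*496) + (-15 + 32)) = 1/((487 - 496) + 17) = 1/(-9 + 17) = 1/8 = ⅛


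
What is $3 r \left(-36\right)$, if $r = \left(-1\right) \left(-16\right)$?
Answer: $-1728$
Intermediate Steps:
$r = 16$
$3 r \left(-36\right) = 3 \cdot 16 \left(-36\right) = 48 \left(-36\right) = -1728$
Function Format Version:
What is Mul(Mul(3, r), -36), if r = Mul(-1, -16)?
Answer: -1728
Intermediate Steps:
r = 16
Mul(Mul(3, r), -36) = Mul(Mul(3, 16), -36) = Mul(48, -36) = -1728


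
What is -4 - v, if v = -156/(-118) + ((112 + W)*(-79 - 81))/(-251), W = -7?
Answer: -1070014/14809 ≈ -72.254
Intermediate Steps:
v = 1010778/14809 (v = -156/(-118) + ((112 - 7)*(-79 - 81))/(-251) = -156*(-1/118) + (105*(-160))*(-1/251) = 78/59 - 16800*(-1/251) = 78/59 + 16800/251 = 1010778/14809 ≈ 68.254)
-4 - v = -4 - 1*1010778/14809 = -4 - 1010778/14809 = -1070014/14809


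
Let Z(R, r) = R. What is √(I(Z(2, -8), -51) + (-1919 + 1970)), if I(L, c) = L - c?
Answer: 2*√26 ≈ 10.198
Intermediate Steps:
√(I(Z(2, -8), -51) + (-1919 + 1970)) = √((2 - 1*(-51)) + (-1919 + 1970)) = √((2 + 51) + 51) = √(53 + 51) = √104 = 2*√26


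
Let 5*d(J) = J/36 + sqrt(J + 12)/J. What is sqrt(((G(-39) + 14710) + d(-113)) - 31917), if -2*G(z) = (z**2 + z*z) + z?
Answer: sqrt(-215007167335 - 20340*I*sqrt(101))/3390 ≈ 6.5021e-5 - 136.78*I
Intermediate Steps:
d(J) = J/180 + sqrt(12 + J)/(5*J) (d(J) = (J/36 + sqrt(J + 12)/J)/5 = (J*(1/36) + sqrt(12 + J)/J)/5 = (J/36 + sqrt(12 + J)/J)/5 = J/180 + sqrt(12 + J)/(5*J))
G(z) = -z**2 - z/2 (G(z) = -((z**2 + z*z) + z)/2 = -((z**2 + z**2) + z)/2 = -(2*z**2 + z)/2 = -(z + 2*z**2)/2 = -z**2 - z/2)
sqrt(((G(-39) + 14710) + d(-113)) - 31917) = sqrt(((-1*(-39)*(1/2 - 39) + 14710) + ((1/180)*(-113) + (1/5)*sqrt(12 - 113)/(-113))) - 31917) = sqrt(((-1*(-39)*(-77/2) + 14710) + (-113/180 + (1/5)*(-1/113)*sqrt(-101))) - 31917) = sqrt(((-3003/2 + 14710) + (-113/180 + (1/5)*(-1/113)*(I*sqrt(101)))) - 31917) = sqrt((26417/2 + (-113/180 - I*sqrt(101)/565)) - 31917) = sqrt((2377417/180 - I*sqrt(101)/565) - 31917) = sqrt(-3367643/180 - I*sqrt(101)/565)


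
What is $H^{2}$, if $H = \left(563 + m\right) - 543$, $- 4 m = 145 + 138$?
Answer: $\frac{41209}{16} \approx 2575.6$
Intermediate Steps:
$m = - \frac{283}{4}$ ($m = - \frac{145 + 138}{4} = \left(- \frac{1}{4}\right) 283 = - \frac{283}{4} \approx -70.75$)
$H = - \frac{203}{4}$ ($H = \left(563 - \frac{283}{4}\right) - 543 = \frac{1969}{4} - 543 = - \frac{203}{4} \approx -50.75$)
$H^{2} = \left(- \frac{203}{4}\right)^{2} = \frac{41209}{16}$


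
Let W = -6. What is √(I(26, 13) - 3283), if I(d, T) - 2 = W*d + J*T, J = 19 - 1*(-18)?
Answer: 2*I*√739 ≈ 54.369*I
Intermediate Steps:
J = 37 (J = 19 + 18 = 37)
I(d, T) = 2 - 6*d + 37*T (I(d, T) = 2 + (-6*d + 37*T) = 2 - 6*d + 37*T)
√(I(26, 13) - 3283) = √((2 - 6*26 + 37*13) - 3283) = √((2 - 156 + 481) - 3283) = √(327 - 3283) = √(-2956) = 2*I*√739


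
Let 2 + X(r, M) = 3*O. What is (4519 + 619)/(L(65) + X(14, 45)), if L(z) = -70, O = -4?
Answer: -367/6 ≈ -61.167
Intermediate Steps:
X(r, M) = -14 (X(r, M) = -2 + 3*(-4) = -2 - 12 = -14)
(4519 + 619)/(L(65) + X(14, 45)) = (4519 + 619)/(-70 - 14) = 5138/(-84) = 5138*(-1/84) = -367/6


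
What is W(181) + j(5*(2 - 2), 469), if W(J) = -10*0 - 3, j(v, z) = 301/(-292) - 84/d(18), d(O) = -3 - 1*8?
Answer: 11581/3212 ≈ 3.6055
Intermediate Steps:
d(O) = -11 (d(O) = -3 - 8 = -11)
j(v, z) = 21217/3212 (j(v, z) = 301/(-292) - 84/(-11) = 301*(-1/292) - 84*(-1/11) = -301/292 + 84/11 = 21217/3212)
W(J) = -3 (W(J) = 0 - 3 = -3)
W(181) + j(5*(2 - 2), 469) = -3 + 21217/3212 = 11581/3212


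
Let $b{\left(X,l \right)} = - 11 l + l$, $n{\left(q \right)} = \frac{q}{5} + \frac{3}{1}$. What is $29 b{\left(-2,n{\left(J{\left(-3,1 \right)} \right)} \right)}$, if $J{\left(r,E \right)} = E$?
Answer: $-928$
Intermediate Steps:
$n{\left(q \right)} = 3 + \frac{q}{5}$ ($n{\left(q \right)} = q \frac{1}{5} + 3 \cdot 1 = \frac{q}{5} + 3 = 3 + \frac{q}{5}$)
$b{\left(X,l \right)} = - 10 l$
$29 b{\left(-2,n{\left(J{\left(-3,1 \right)} \right)} \right)} = 29 \left(- 10 \left(3 + \frac{1}{5} \cdot 1\right)\right) = 29 \left(- 10 \left(3 + \frac{1}{5}\right)\right) = 29 \left(\left(-10\right) \frac{16}{5}\right) = 29 \left(-32\right) = -928$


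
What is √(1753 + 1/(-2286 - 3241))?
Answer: √53550163410/5527 ≈ 41.869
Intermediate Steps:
√(1753 + 1/(-2286 - 3241)) = √(1753 + 1/(-5527)) = √(1753 - 1/5527) = √(9688830/5527) = √53550163410/5527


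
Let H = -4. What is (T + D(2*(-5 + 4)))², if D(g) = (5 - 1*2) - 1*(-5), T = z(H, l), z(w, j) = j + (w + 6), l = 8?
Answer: 324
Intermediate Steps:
z(w, j) = 6 + j + w (z(w, j) = j + (6 + w) = 6 + j + w)
T = 10 (T = 6 + 8 - 4 = 10)
D(g) = 8 (D(g) = (5 - 2) + 5 = 3 + 5 = 8)
(T + D(2*(-5 + 4)))² = (10 + 8)² = 18² = 324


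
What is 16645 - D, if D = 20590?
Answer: -3945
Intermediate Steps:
16645 - D = 16645 - 1*20590 = 16645 - 20590 = -3945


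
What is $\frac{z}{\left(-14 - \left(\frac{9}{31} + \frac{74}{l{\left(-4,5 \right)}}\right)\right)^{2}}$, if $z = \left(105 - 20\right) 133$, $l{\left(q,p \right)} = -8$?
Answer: $\frac{34765136}{78125} \approx 444.99$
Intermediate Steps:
$z = 11305$ ($z = 85 \cdot 133 = 11305$)
$\frac{z}{\left(-14 - \left(\frac{9}{31} + \frac{74}{l{\left(-4,5 \right)}}\right)\right)^{2}} = \frac{11305}{\left(-14 - \left(- \frac{37}{4} + \frac{9}{31}\right)\right)^{2}} = \frac{11305}{\left(-14 - - \frac{1111}{124}\right)^{2}} = \frac{11305}{\left(-14 + \left(\frac{37}{4} - \frac{9}{31}\right)\right)^{2}} = \frac{11305}{\left(-14 + \frac{1111}{124}\right)^{2}} = \frac{11305}{\left(- \frac{625}{124}\right)^{2}} = \frac{11305}{\frac{390625}{15376}} = 11305 \cdot \frac{15376}{390625} = \frac{34765136}{78125}$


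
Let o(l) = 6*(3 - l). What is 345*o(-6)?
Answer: 18630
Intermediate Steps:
o(l) = 18 - 6*l
345*o(-6) = 345*(18 - 6*(-6)) = 345*(18 + 36) = 345*54 = 18630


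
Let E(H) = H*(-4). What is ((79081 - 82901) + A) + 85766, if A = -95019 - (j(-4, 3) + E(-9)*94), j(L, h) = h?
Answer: -16460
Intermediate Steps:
E(H) = -4*H
A = -98406 (A = -95019 - (3 - 4*(-9)*94) = -95019 - (3 + 36*94) = -95019 - (3 + 3384) = -95019 - 1*3387 = -95019 - 3387 = -98406)
((79081 - 82901) + A) + 85766 = ((79081 - 82901) - 98406) + 85766 = (-3820 - 98406) + 85766 = -102226 + 85766 = -16460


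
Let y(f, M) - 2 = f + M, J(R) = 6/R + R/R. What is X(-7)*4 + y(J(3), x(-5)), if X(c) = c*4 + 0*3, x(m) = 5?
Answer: -102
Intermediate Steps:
J(R) = 1 + 6/R (J(R) = 6/R + 1 = 1 + 6/R)
y(f, M) = 2 + M + f (y(f, M) = 2 + (f + M) = 2 + (M + f) = 2 + M + f)
X(c) = 4*c (X(c) = 4*c + 0 = 4*c)
X(-7)*4 + y(J(3), x(-5)) = (4*(-7))*4 + (2 + 5 + (6 + 3)/3) = -28*4 + (2 + 5 + (⅓)*9) = -112 + (2 + 5 + 3) = -112 + 10 = -102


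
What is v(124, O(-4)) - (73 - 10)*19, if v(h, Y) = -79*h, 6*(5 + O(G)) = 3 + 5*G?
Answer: -10993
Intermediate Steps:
O(G) = -9/2 + 5*G/6 (O(G) = -5 + (3 + 5*G)/6 = -5 + (½ + 5*G/6) = -9/2 + 5*G/6)
v(124, O(-4)) - (73 - 10)*19 = -79*124 - (73 - 10)*19 = -9796 - 63*19 = -9796 - 1*1197 = -9796 - 1197 = -10993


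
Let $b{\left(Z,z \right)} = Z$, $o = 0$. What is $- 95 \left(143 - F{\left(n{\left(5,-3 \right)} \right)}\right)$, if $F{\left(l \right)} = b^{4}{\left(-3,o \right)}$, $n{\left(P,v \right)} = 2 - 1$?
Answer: $-5890$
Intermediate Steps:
$n{\left(P,v \right)} = 1$
$F{\left(l \right)} = 81$ ($F{\left(l \right)} = \left(-3\right)^{4} = 81$)
$- 95 \left(143 - F{\left(n{\left(5,-3 \right)} \right)}\right) = - 95 \left(143 - 81\right) = \left(-95\right) 62 = -5890$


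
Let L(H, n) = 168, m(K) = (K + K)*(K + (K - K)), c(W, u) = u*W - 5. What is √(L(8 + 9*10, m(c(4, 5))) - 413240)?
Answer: 4*I*√25817 ≈ 642.71*I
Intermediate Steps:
c(W, u) = -5 + W*u (c(W, u) = W*u - 5 = -5 + W*u)
m(K) = 2*K² (m(K) = (2*K)*(K + 0) = (2*K)*K = 2*K²)
√(L(8 + 9*10, m(c(4, 5))) - 413240) = √(168 - 413240) = √(-413072) = 4*I*√25817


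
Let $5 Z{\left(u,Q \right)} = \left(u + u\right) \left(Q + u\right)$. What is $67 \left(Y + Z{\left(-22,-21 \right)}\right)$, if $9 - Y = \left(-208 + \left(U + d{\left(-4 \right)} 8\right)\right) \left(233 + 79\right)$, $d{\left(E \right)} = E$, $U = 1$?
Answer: $\frac{25110059}{5} \approx 5.022 \cdot 10^{6}$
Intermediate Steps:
$Z{\left(u,Q \right)} = \frac{2 u \left(Q + u\right)}{5}$ ($Z{\left(u,Q \right)} = \frac{\left(u + u\right) \left(Q + u\right)}{5} = \frac{2 u \left(Q + u\right)}{5}$)
$Y = 74577$ ($Y = 9 - \left(-208 + \left(1 - 32\right)\right) \left(233 + 79\right) = 9 - \left(-208 + \left(1 - 32\right)\right) 312 = 9 - \left(-208 - 31\right) 312 = 9 - \left(-239\right) 312 = 9 - -74568 = 9 + 74568 = 74577$)
$67 \left(Y + Z{\left(-22,-21 \right)}\right) = 67 \left(74577 + \frac{2}{5} \left(-22\right) \left(-21 - 22\right)\right) = 67 \left(74577 + \frac{2}{5} \left(-22\right) \left(-43\right)\right) = 67 \left(74577 + \frac{1892}{5}\right) = 67 \cdot \frac{374777}{5} = \frac{25110059}{5}$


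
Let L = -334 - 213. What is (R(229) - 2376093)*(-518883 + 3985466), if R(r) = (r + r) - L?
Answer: -8233439684304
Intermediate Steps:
L = -547
R(r) = 547 + 2*r (R(r) = (r + r) - 1*(-547) = 2*r + 547 = 547 + 2*r)
(R(229) - 2376093)*(-518883 + 3985466) = ((547 + 2*229) - 2376093)*(-518883 + 3985466) = ((547 + 458) - 2376093)*3466583 = (1005 - 2376093)*3466583 = -2375088*3466583 = -8233439684304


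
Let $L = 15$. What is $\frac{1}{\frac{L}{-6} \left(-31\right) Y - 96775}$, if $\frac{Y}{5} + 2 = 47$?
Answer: $- \frac{2}{158675} \approx -1.2604 \cdot 10^{-5}$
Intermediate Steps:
$Y = 225$ ($Y = -10 + 5 \cdot 47 = -10 + 235 = 225$)
$\frac{1}{\frac{L}{-6} \left(-31\right) Y - 96775} = \frac{1}{\frac{15}{-6} \left(-31\right) 225 - 96775} = \frac{1}{15 \left(- \frac{1}{6}\right) \left(-31\right) 225 - 96775} = \frac{1}{\left(- \frac{5}{2}\right) \left(-31\right) 225 - 96775} = \frac{1}{\frac{155}{2} \cdot 225 - 96775} = \frac{1}{\frac{34875}{2} - 96775} = \frac{1}{- \frac{158675}{2}} = - \frac{2}{158675}$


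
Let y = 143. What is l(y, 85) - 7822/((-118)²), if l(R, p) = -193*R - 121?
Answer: -192990551/6962 ≈ -27721.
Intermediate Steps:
l(R, p) = -121 - 193*R
l(y, 85) - 7822/((-118)²) = (-121 - 193*143) - 7822/((-118)²) = (-121 - 27599) - 7822/13924 = -27720 - 7822/13924 = -27720 - 1*3911/6962 = -27720 - 3911/6962 = -192990551/6962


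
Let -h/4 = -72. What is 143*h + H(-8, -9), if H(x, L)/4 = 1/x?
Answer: 82367/2 ≈ 41184.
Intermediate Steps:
h = 288 (h = -4*(-72) = 288)
H(x, L) = 4/x
143*h + H(-8, -9) = 143*288 + 4/(-8) = 41184 + 4*(-1/8) = 41184 - 1/2 = 82367/2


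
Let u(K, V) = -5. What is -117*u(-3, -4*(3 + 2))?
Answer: 585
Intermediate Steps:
-117*u(-3, -4*(3 + 2)) = -117*(-5) = 585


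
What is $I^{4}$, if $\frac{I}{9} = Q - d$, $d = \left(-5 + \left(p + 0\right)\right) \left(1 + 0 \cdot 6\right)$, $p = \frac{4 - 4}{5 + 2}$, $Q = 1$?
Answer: $8503056$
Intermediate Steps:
$p = 0$ ($p = \frac{0}{7} = 0 \cdot \frac{1}{7} = 0$)
$d = -5$ ($d = \left(-5 + \left(0 + 0\right)\right) \left(1 + 0 \cdot 6\right) = \left(-5 + 0\right) \left(1 + 0\right) = \left(-5\right) 1 = -5$)
$I = 54$ ($I = 9 \left(1 - -5\right) = 9 \left(1 + 5\right) = 9 \cdot 6 = 54$)
$I^{4} = 54^{4} = 8503056$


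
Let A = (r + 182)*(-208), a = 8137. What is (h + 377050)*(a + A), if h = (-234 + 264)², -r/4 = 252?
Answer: 68010212750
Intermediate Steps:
r = -1008 (r = -4*252 = -1008)
A = 171808 (A = (-1008 + 182)*(-208) = -826*(-208) = 171808)
h = 900 (h = 30² = 900)
(h + 377050)*(a + A) = (900 + 377050)*(8137 + 171808) = 377950*179945 = 68010212750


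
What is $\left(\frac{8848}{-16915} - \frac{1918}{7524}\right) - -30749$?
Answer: $\frac{1956639430609}{63634230} \approx 30748.0$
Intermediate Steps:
$\left(\frac{8848}{-16915} - \frac{1918}{7524}\right) - -30749 = \left(8848 \left(- \frac{1}{16915}\right) - \frac{959}{3762}\right) + 30749 = \left(- \frac{8848}{16915} - \frac{959}{3762}\right) + 30749 = - \frac{49507661}{63634230} + 30749 = \frac{1956639430609}{63634230}$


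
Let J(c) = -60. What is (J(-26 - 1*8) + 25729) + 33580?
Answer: 59249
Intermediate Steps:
(J(-26 - 1*8) + 25729) + 33580 = (-60 + 25729) + 33580 = 25669 + 33580 = 59249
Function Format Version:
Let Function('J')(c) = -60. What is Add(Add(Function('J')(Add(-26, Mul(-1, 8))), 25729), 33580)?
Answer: 59249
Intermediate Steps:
Add(Add(Function('J')(Add(-26, Mul(-1, 8))), 25729), 33580) = Add(Add(-60, 25729), 33580) = Add(25669, 33580) = 59249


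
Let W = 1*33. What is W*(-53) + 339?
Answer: -1410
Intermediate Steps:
W = 33
W*(-53) + 339 = 33*(-53) + 339 = -1749 + 339 = -1410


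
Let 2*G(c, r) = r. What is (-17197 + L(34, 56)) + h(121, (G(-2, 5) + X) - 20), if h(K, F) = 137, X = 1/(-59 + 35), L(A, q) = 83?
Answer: -16977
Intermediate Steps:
X = -1/24 (X = 1/(-24) = -1/24 ≈ -0.041667)
G(c, r) = r/2
(-17197 + L(34, 56)) + h(121, (G(-2, 5) + X) - 20) = (-17197 + 83) + 137 = -17114 + 137 = -16977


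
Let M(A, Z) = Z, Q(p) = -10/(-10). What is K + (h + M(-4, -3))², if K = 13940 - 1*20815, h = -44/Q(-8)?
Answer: -4666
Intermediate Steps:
Q(p) = 1 (Q(p) = -10*(-⅒) = 1)
h = -44 (h = -44/1 = -44*1 = -44)
K = -6875 (K = 13940 - 20815 = -6875)
K + (h + M(-4, -3))² = -6875 + (-44 - 3)² = -6875 + (-47)² = -6875 + 2209 = -4666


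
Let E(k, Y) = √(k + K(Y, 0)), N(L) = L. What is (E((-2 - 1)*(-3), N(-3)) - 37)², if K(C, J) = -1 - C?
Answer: (37 - √11)² ≈ 1134.6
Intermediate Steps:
E(k, Y) = √(-1 + k - Y) (E(k, Y) = √(k + (-1 - Y)) = √(-1 + k - Y))
(E((-2 - 1)*(-3), N(-3)) - 37)² = (√(-1 + (-2 - 1)*(-3) - 1*(-3)) - 37)² = (√(-1 - 3*(-3) + 3) - 37)² = (√(-1 + 9 + 3) - 37)² = (√11 - 37)² = (-37 + √11)²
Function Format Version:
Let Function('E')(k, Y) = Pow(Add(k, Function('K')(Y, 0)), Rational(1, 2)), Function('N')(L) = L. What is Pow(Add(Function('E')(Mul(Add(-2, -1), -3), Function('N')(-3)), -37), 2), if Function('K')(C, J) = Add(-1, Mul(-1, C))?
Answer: Pow(Add(37, Mul(-1, Pow(11, Rational(1, 2)))), 2) ≈ 1134.6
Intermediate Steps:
Function('E')(k, Y) = Pow(Add(-1, k, Mul(-1, Y)), Rational(1, 2)) (Function('E')(k, Y) = Pow(Add(k, Add(-1, Mul(-1, Y))), Rational(1, 2)) = Pow(Add(-1, k, Mul(-1, Y)), Rational(1, 2)))
Pow(Add(Function('E')(Mul(Add(-2, -1), -3), Function('N')(-3)), -37), 2) = Pow(Add(Pow(Add(-1, Mul(Add(-2, -1), -3), Mul(-1, -3)), Rational(1, 2)), -37), 2) = Pow(Add(Pow(Add(-1, Mul(-3, -3), 3), Rational(1, 2)), -37), 2) = Pow(Add(Pow(Add(-1, 9, 3), Rational(1, 2)), -37), 2) = Pow(Add(Pow(11, Rational(1, 2)), -37), 2) = Pow(Add(-37, Pow(11, Rational(1, 2))), 2)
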